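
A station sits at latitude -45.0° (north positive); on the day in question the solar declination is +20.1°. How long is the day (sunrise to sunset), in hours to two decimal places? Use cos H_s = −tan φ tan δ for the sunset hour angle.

9.14 hours

cos H_s = −tan(-45.0°) · tan(20.1°) = 0.3659, so H_s = arccos(0.3659) = 68.54°.
Day length = 2 H_s / 15° h⁻¹ = 137.08° / 15 = 9.139 h.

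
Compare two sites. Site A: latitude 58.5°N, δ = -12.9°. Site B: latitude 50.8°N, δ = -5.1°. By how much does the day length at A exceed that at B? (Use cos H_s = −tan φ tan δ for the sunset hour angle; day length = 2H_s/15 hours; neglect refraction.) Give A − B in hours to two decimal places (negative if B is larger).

A: H_s = arccos(−tan 58.5° · tan -12.9°) = 68.05°, so 2H_s/15 = 9.0733 h.
B: H_s = arccos(−tan 50.8° · tan -5.1°) = 83.72°, so 2H_s/15 = 11.1627 h.
A − B = 9.0733 − 11.1627 = -2.0894 h.

-2.09 h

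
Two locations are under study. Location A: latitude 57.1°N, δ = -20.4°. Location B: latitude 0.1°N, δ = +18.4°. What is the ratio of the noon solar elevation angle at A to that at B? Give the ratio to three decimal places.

0.174

A: 90° − |57.1 − (-20.4)| = 12.50°.
B: 90° − |0.1 − (18.4)| = 71.70°.
Ratio A/B = 12.5000 / 71.7000 = 0.1743.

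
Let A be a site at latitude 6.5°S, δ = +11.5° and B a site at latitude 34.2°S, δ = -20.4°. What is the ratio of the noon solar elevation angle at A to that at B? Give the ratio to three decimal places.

A: 90° − |-6.5 − (11.5)| = 72.00°.
B: 90° − |-34.2 − (-20.4)| = 76.20°.
Ratio A/B = 72.0000 / 76.2000 = 0.9449.

0.945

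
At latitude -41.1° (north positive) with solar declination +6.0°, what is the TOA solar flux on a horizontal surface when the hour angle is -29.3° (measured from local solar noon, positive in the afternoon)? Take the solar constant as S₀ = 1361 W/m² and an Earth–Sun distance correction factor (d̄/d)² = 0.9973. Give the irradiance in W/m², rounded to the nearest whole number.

cos θ_z = sin(-41.1°) sin(6.0°) + cos(-41.1°) cos(6.0°) cos(-29.30°) = -0.0687 + 0.6536 = 0.5849.
Top-of-atmosphere irradiance = S₀ (d̄/d)² cos θ_z = 1361 × 0.9973 × 0.5849 = 793.90 W/m².

794 W/m²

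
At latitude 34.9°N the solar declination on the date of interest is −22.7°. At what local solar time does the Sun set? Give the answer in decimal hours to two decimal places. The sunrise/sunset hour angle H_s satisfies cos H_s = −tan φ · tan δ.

16.87 h

−tan φ tan δ = −(0.6976)(-0.4183) = 0.2918; H_s = arccos(0.2918) = 73.03°.
Sunset is at 12 + H_s/15 = 12 + 4.869 = 16.869 h local solar time.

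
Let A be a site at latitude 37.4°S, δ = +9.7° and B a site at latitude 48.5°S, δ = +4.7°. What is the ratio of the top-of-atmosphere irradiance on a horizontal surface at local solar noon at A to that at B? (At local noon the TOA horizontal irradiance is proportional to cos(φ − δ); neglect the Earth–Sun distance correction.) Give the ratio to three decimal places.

A: cos θ_z = cos(-37.4° − (9.7°)) = 0.6807.
B: cos θ_z = cos(-48.5° − (4.7°)) = 0.5990.
Ratio A/B = 0.6807 / 0.5990 = 1.1364.

1.136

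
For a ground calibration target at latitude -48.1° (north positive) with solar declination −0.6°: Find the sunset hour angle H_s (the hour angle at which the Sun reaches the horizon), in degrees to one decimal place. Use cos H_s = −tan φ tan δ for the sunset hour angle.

90.7°

−tan φ tan δ = −(-1.1145)(-0.0105) = -0.0117; H_s = arccos(-0.0117) = 90.67°.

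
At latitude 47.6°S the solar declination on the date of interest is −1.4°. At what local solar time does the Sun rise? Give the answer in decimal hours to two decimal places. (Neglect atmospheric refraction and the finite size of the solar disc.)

5.90 h

The sunset hour angle satisfies cos H_s = −tan φ tan δ = -0.0268, giving H_s = 91.54°.
Sunrise is at 12 − H_s/15 = 12 − 6.103 = 5.897 h local solar time.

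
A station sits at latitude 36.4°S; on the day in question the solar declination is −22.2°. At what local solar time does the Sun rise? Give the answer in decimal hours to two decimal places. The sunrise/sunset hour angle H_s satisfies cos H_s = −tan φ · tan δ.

4.83 h

−tan φ tan δ = −(-0.7373)(-0.4081) = -0.3009; H_s = arccos(-0.3009) = 107.51°.
Sunrise is at 12 − H_s/15 = 12 − 7.167 = 4.833 h local solar time.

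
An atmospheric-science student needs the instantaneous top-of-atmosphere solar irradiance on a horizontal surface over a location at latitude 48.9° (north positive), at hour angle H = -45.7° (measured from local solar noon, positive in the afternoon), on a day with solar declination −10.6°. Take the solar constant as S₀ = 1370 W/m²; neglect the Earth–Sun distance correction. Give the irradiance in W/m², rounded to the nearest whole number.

cos θ_z = sin φ sin δ + cos φ cos δ cos H = (0.7536)(-0.1840) + (0.6574)(0.9829)(0.6984) = 0.3126.
Top-of-atmosphere irradiance = S₀ cos θ_z = 1370 × 0.3126 = 428.26 W/m².

428 W/m²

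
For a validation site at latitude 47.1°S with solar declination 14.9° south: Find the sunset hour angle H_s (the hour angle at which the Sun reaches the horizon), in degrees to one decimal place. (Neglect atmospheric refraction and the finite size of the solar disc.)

106.6°

cos H_s = −tan(-47.1°) · tan(-14.9°) = -0.2863, so H_s = arccos(-0.2863) = 106.64°.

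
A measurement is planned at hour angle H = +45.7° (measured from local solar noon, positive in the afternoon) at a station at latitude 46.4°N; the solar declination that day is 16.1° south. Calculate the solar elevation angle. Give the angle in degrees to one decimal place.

cos θ_z = sin φ sin δ + cos φ cos δ cos H = (0.7242)(-0.2773) + (0.6896)(0.9608)(0.6984) = 0.2619.
θ_z = arccos(0.2619) = 74.82°, so the elevation is 90° − 74.82° = 15.18°.

15.2°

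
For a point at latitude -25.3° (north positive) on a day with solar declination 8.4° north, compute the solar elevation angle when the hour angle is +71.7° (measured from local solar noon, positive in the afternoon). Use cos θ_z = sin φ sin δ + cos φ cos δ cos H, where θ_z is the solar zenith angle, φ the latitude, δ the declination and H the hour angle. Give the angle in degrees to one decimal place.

With φ = -25.3°, δ = 8.4°, H = 71.70°: sin φ sin δ = -0.0624, cos φ cos δ cos H = 0.2808, so cos θ_z = 0.2184.
θ_z = arccos(0.2184) = 77.38°, so the elevation is 90° − 77.38° = 12.62°.

12.6°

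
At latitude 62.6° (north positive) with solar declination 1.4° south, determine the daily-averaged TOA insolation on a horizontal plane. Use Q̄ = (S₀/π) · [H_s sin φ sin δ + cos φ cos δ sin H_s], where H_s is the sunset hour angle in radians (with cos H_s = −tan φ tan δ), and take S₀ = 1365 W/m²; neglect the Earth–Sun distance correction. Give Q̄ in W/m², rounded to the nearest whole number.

cos H_s = −tan(62.6°) · tan(-1.4°) = 0.0471, so H_s = arccos(0.0471) = 87.30°. In radians, H_s = 1.5237.
H_s sin φ sin δ = 1.5237 × 0.8878 × -0.0244 = -0.0330.
cos φ cos δ sin H_s = 0.4602 × 0.9997 × 0.9989 = 0.4596.
Q̄ = (1365/π) × (-0.0330 + 0.4596) = 434.49 × 0.4266 = 185.35 W/m².

185 W/m²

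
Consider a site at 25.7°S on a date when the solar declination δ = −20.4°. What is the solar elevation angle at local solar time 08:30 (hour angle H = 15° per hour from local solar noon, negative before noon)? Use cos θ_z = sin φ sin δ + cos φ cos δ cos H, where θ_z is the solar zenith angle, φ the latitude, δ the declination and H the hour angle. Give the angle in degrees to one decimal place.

41.7°

Hour angle H = 15° × (8.5 − 12) = -52.50°.
With φ = -25.7°, δ = -20.4°, H = -52.50°: sin φ sin δ = 0.1512, cos φ cos δ cos H = 0.5141, so cos θ_z = 0.6653.
θ_z = arccos(0.6653) = 48.29°, so the elevation is 90° − 48.29° = 41.71°.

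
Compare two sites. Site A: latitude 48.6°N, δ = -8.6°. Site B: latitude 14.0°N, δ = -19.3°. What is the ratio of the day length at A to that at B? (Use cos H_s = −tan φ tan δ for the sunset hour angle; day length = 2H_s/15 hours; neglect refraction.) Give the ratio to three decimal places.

0.943

A: H_s = arccos(−tan 48.6° · tan -8.6°) = 80.12°, so 2H_s/15 = 10.6827 h.
B: H_s = arccos(−tan 14.0° · tan -19.3°) = 84.99°, so 2H_s/15 = 11.3320 h.
Ratio A/B = 10.6827 / 11.3320 = 0.9427.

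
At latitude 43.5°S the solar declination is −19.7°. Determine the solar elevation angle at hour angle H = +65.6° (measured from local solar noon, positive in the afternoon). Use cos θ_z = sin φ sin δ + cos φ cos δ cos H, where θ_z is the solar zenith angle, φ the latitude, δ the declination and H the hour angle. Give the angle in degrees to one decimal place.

cos θ_z = sin(-43.5°) sin(-19.7°) + cos(-43.5°) cos(-19.7°) cos(65.60°) = 0.2320 + 0.2821 = 0.5141.
θ_z = arccos(0.5141) = 59.06°, so the elevation is 90° − 59.06° = 30.94°.

30.9°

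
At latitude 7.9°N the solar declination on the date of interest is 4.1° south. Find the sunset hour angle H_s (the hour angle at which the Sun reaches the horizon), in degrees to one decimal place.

The sunset hour angle satisfies cos H_s = −tan φ tan δ = 0.0099, giving H_s = 89.43°.

89.4°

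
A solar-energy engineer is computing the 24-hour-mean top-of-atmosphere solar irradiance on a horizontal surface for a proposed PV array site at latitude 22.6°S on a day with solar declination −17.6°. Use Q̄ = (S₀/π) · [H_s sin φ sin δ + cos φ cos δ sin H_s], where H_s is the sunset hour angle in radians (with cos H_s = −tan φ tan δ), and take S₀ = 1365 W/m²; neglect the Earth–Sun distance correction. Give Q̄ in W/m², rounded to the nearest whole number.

465 W/m²

The sunset hour angle satisfies cos H_s = −tan φ tan δ = -0.1320, giving H_s = 97.59°. In radians, H_s = 1.7033.
H_s sin φ sin δ = 1.7033 × -0.3843 × -0.3024 = 0.1979.
cos φ cos δ sin H_s = 0.9232 × 0.9532 × 0.9912 = 0.8723.
Q̄ = (1365/π) × (0.1979 + 0.8723) = 434.49 × 1.0702 = 464.99 W/m².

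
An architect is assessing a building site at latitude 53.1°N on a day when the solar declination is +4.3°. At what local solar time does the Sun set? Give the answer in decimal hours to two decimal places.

cos H_s = −tan(53.1°) · tan(4.3°) = -0.1001, so H_s = arccos(-0.1001) = 95.74°.
Sunset is at 12 + H_s/15 = 12 + 6.383 = 18.383 h local solar time.

18.38 h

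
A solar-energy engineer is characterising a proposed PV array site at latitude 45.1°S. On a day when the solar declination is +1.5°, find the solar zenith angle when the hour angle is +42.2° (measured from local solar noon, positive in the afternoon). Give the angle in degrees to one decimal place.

cos θ_z = sin φ sin δ + cos φ cos δ cos H = (-0.7083)(0.0262) + (0.7059)(0.9997)(0.7408) = 0.5042.
θ_z = arccos(0.5042) = 59.72°.

59.7°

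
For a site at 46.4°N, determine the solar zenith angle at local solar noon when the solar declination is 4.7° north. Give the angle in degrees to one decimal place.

41.7°

At local solar noon the hour angle is zero, so the zenith angle is |φ − δ| = |46.4° − (4.7°)| = 41.7°.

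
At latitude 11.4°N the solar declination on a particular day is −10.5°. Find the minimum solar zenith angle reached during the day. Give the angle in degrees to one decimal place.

At local solar noon the hour angle is zero, so the zenith angle is |φ − δ| = |11.4° − (-10.5°)| = 21.9°.

21.9°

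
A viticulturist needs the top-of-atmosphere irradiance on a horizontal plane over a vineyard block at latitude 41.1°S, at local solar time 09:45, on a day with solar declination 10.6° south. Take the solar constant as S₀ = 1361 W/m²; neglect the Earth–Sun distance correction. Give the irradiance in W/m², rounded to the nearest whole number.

1003 W/m²

Hour angle H = 15° × (9.75 − 12) = -33.75°.
With φ = -41.1°, δ = -10.6°, H = -33.75°: sin φ sin δ = 0.1209, cos φ cos δ cos H = 0.6159, so cos θ_z = 0.7368.
Top-of-atmosphere irradiance = S₀ cos θ_z = 1361 × 0.7368 = 1002.78 W/m².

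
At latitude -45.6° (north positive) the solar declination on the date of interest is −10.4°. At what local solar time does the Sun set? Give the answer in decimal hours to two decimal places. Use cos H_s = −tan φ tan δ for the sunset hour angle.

The sunset hour angle satisfies cos H_s = −tan φ tan δ = -0.1874, giving H_s = 100.80°.
Sunset is at 12 + H_s/15 = 12 + 6.720 = 18.720 h local solar time.

18.72 h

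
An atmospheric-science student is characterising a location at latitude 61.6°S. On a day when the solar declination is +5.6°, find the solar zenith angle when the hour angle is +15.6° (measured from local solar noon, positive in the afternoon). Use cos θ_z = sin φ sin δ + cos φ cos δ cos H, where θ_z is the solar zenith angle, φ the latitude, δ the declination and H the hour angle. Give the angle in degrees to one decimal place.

cos θ_z = sin φ sin δ + cos φ cos δ cos H = (-0.8796)(0.0976) + (0.4756)(0.9952)(0.9632) = 0.3701.
θ_z = arccos(0.3701) = 68.28°.

68.3°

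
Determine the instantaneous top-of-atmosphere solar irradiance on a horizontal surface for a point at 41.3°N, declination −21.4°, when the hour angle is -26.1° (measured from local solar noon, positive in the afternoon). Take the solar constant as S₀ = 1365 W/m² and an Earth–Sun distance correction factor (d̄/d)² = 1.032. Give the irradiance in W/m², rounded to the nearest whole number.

546 W/m²

With φ = 41.3°, δ = -21.4°, H = -26.10°: sin φ sin δ = -0.2408, cos φ cos δ cos H = 0.6281, so cos θ_z = 0.3873.
Top-of-atmosphere irradiance = S₀ (d̄/d)² cos θ_z = 1365 × 1.032 × 0.3873 = 545.58 W/m².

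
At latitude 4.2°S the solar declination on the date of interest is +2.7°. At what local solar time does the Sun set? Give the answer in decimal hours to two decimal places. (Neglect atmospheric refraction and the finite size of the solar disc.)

17.99 h

The sunset hour angle satisfies cos H_s = −tan φ tan δ = 0.0035, giving H_s = 89.80°.
Sunset is at 12 + H_s/15 = 12 + 5.987 = 17.987 h local solar time.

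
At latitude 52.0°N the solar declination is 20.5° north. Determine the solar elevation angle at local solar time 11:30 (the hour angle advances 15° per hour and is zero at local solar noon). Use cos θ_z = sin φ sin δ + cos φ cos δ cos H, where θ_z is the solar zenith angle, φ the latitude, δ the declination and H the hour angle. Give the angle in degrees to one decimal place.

Hour angle H = 15° × (11.5 − 12) = -7.50°.
With φ = 52.0°, δ = 20.5°, H = -7.50°: sin φ sin δ = 0.2760, cos φ cos δ cos H = 0.5717, so cos θ_z = 0.8477.
θ_z = arccos(0.8477) = 32.04°, so the elevation is 90° − 32.04° = 57.96°.

58.0°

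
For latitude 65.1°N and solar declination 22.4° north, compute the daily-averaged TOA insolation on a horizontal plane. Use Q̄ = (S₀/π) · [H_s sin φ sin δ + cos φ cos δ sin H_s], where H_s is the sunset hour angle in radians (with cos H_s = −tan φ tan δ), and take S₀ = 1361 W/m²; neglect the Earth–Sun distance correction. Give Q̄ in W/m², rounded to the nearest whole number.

476 W/m²

−tan φ tan δ = −(2.1543)(0.4122) = -0.8880; H_s = arccos(-0.8880) = 152.62°. In radians, H_s = 2.6637.
H_s sin φ sin δ = 2.6637 × 0.9070 × 0.3811 = 0.9207.
cos φ cos δ sin H_s = 0.4210 × 0.9245 × 0.4599 = 0.1790.
Q̄ = (1361/π) × (0.9207 + 0.1790) = 433.22 × 1.0997 = 476.41 W/m².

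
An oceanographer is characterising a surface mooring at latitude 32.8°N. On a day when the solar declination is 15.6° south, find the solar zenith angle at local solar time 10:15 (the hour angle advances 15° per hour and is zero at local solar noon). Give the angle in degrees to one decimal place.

Hour angle H = 15° × (10.25 − 12) = -26.25°.
cos θ_z = sin(32.8°) sin(-15.6°) + cos(32.8°) cos(-15.6°) cos(-26.25°) = -0.1457 + 0.7261 = 0.5804.
θ_z = arccos(0.5804) = 54.52°.

54.5°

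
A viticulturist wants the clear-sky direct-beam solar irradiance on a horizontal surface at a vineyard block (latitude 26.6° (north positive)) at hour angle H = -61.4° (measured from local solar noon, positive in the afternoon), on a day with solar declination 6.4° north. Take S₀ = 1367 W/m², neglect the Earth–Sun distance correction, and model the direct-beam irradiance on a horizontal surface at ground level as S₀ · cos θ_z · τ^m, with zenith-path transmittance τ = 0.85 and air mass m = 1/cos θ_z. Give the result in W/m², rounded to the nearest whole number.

462 W/m²

With φ = 26.6°, δ = 6.4°, H = -61.40°: sin φ sin δ = 0.0499, cos φ cos δ cos H = 0.4254, so cos θ_z = 0.4753.
Air mass m = 1/cos θ_z = 1/0.4753 = 2.104; τ^m = 0.85^2.104 = 0.7104.
Surface direct beam = 1367 × 0.4753 × 0.7104 = 461.57 W/m².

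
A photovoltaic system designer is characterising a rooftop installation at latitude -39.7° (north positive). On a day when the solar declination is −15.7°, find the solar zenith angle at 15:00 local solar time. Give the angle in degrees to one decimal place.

Hour angle H = 15° × (15 − 12) = 45.00°.
With φ = -39.7°, δ = -15.7°, H = 45.00°: sin φ sin δ = 0.1729, cos φ cos δ cos H = 0.5238, so cos θ_z = 0.6967.
θ_z = arccos(0.6967) = 45.84°.

45.8°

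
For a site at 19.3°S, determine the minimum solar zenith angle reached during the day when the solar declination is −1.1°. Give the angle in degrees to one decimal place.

At local solar noon the hour angle is zero, so the zenith angle is |φ − δ| = |-19.3° − (-1.1°)| = 18.2°.

18.2°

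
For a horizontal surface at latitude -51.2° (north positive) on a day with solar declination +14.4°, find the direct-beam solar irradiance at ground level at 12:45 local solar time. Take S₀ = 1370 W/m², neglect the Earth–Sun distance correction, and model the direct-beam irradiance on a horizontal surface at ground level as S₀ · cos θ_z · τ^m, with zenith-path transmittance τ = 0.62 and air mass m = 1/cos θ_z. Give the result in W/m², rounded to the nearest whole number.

167 W/m²

Hour angle H = 15° × (12.75 − 12) = 11.25°.
cos θ_z = sin(-51.2°) sin(14.4°) + cos(-51.2°) cos(14.4°) cos(11.25°) = -0.1938 + 0.5953 = 0.4015.
Air mass m = 1/cos θ_z = 1/0.4015 = 2.491; τ^m = 0.62^2.491 = 0.3040.
Surface direct beam = 1370 × 0.4015 × 0.3040 = 167.22 W/m².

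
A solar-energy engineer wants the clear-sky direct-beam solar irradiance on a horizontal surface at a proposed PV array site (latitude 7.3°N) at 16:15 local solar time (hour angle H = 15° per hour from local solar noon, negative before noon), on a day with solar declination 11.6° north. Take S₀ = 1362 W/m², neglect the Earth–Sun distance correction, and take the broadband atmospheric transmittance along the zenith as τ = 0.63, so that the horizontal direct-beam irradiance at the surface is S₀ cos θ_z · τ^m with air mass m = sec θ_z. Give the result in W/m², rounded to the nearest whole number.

Hour angle H = 15° × (16.25 − 12) = 63.75°.
cos θ_z = sin(7.3°) sin(11.6°) + cos(7.3°) cos(11.6°) cos(63.75°) = 0.0255 + 0.4297 = 0.4552.
Air mass m = 1/cos θ_z = 1/0.4552 = 2.197; τ^m = 0.63^2.197 = 0.3624.
Surface direct beam = 1362 × 0.4552 × 0.3624 = 224.68 W/m².

225 W/m²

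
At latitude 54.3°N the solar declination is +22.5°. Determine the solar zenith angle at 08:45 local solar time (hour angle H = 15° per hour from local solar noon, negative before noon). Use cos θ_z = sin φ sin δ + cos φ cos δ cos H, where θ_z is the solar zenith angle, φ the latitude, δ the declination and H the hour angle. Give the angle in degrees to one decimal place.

48.2°

Hour angle H = 15° × (8.75 − 12) = -48.75°.
cos θ_z = sin(54.3°) sin(22.5°) + cos(54.3°) cos(22.5°) cos(-48.75°) = 0.3108 + 0.3555 = 0.6663.
θ_z = arccos(0.6663) = 48.22°.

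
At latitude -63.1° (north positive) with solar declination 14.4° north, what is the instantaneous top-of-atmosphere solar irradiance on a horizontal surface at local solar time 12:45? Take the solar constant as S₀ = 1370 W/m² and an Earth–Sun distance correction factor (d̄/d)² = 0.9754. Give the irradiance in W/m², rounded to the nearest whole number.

Hour angle H = 15° × (12.75 − 12) = 11.25°.
cos θ_z = sin φ sin δ + cos φ cos δ cos H = (-0.8918)(0.2487) + (0.4524)(0.9686)(0.9808) = 0.2080.
Top-of-atmosphere irradiance = S₀ (d̄/d)² cos θ_z = 1370 × 0.9754 × 0.2080 = 277.95 W/m².

278 W/m²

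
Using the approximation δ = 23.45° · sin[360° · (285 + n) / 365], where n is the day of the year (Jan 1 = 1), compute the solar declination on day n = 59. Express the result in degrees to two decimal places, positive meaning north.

-8.29°

360 × (285 + 59) / 365 = 339.288°; sin(339.288°) = -0.3537.
δ = 23.45 × -0.3537 = -8.294° ≈ -8.29°.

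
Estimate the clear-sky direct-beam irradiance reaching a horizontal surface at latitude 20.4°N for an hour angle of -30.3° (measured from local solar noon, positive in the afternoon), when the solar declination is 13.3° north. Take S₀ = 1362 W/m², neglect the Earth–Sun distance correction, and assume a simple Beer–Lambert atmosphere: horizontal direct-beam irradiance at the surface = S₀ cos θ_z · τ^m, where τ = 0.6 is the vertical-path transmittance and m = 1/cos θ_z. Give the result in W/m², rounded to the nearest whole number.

cos θ_z = sin φ sin δ + cos φ cos δ cos H = (0.3486)(0.2300) + (0.9373)(0.9732)(0.8634) = 0.8678.
Air mass m = 1/cos θ_z = 1/0.8678 = 1.152; τ^m = 0.6^1.152 = 0.5552.
Surface direct beam = 1362 × 0.8678 × 0.5552 = 656.22 W/m².

656 W/m²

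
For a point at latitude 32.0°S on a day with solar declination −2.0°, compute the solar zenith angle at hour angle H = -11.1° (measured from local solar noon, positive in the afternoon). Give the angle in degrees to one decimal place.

cos θ_z = sin φ sin δ + cos φ cos δ cos H = (-0.5299)(-0.0349) + (0.8480)(0.9994)(0.9813) = 0.8501.
θ_z = arccos(0.8501) = 31.78°.

31.8°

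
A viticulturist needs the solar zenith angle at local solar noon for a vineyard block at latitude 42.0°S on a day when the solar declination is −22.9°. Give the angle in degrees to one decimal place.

At local solar noon the hour angle is zero, so the zenith angle is |φ − δ| = |-42.0° − (-22.9°)| = 19.1°.

19.1°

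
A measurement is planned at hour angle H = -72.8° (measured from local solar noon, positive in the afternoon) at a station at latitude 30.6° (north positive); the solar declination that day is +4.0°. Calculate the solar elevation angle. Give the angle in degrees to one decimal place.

With φ = 30.6°, δ = 4.0°, H = -72.80°: sin φ sin δ = 0.0355, cos φ cos δ cos H = 0.2539, so cos θ_z = 0.2894.
θ_z = arccos(0.2894) = 73.18°, so the elevation is 90° − 73.18° = 16.82°.

16.8°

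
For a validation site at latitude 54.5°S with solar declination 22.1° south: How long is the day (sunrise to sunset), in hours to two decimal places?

16.63 hours

−tan φ tan δ = −(-1.4019)(-0.4061) = -0.5693; H_s = arccos(-0.5693) = 124.70°.
Day length = 2 H_s / 15° h⁻¹ = 249.40° / 15 = 16.627 h.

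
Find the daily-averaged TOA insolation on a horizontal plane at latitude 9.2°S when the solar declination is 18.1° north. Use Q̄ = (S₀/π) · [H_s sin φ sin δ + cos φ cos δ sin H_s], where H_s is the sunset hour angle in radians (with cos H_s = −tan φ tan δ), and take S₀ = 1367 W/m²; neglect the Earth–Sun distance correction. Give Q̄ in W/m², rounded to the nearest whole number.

The sunset hour angle satisfies cos H_s = −tan φ tan δ = 0.0529, giving H_s = 86.97°. In radians, H_s = 1.5179.
H_s sin φ sin δ = 1.5179 × -0.1599 × 0.3107 = -0.0754.
cos φ cos δ sin H_s = 0.9871 × 0.9505 × 0.9986 = 0.9369.
Q̄ = (1367/π) × (-0.0754 + 0.9369) = 435.13 × 0.8615 = 374.86 W/m².

375 W/m²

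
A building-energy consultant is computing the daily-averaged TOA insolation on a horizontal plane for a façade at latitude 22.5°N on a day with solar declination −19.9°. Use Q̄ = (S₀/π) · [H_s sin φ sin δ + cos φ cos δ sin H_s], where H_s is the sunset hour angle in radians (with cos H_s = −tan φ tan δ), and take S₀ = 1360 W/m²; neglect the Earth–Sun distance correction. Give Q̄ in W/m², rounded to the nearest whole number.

−tan φ tan δ = −(0.4142)(-0.3620) = 0.1499; H_s = arccos(0.1499) = 81.38°. In radians, H_s = 1.4203.
H_s sin φ sin δ = 1.4203 × 0.3827 × -0.3404 = -0.1850.
cos φ cos δ sin H_s = 0.9239 × 0.9403 × 0.9887 = 0.8589.
Q̄ = (1360/π) × (-0.1850 + 0.8589) = 432.90 × 0.6739 = 291.73 W/m².

292 W/m²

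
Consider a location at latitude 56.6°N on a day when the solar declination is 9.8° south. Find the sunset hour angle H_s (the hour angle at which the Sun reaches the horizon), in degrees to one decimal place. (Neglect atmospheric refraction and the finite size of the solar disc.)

74.8°

−tan φ tan δ = −(1.5166)(-0.1727) = 0.2619; H_s = arccos(0.2619) = 74.82°.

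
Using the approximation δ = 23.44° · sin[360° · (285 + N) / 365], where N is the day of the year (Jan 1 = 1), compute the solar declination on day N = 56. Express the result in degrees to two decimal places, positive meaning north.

360 × (285 + 56) / 365 = 336.329°; sin(336.329°) = -0.4015.
δ = 23.44 × -0.4015 = -9.411° ≈ -9.41°.

-9.41°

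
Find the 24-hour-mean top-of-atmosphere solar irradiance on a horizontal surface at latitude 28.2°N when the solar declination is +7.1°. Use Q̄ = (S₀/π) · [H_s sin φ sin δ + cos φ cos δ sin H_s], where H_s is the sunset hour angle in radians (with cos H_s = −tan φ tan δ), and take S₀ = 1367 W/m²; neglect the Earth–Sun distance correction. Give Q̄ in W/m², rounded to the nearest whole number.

The sunset hour angle satisfies cos H_s = −tan φ tan δ = -0.0668, giving H_s = 93.83°. In radians, H_s = 1.6376.
H_s sin φ sin δ = 1.6376 × 0.4726 × 0.1236 = 0.0957.
cos φ cos δ sin H_s = 0.8813 × 0.9923 × 0.9978 = 0.8726.
Q̄ = (1367/π) × (0.0957 + 0.8726) = 435.13 × 0.9683 = 421.34 W/m².

421 W/m²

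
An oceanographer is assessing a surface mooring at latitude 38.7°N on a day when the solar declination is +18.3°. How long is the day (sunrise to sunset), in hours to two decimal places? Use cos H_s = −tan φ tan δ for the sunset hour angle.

−tan φ tan δ = −(0.8012)(0.3307) = -0.2650; H_s = arccos(-0.2650) = 105.37°.
Day length = 2 H_s / 15° h⁻¹ = 210.74° / 15 = 14.049 h.

14.05 hours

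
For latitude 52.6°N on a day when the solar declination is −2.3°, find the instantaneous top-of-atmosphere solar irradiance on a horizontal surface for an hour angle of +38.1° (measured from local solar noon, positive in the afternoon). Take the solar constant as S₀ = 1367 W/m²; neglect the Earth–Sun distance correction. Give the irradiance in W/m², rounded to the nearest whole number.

With φ = 52.6°, δ = -2.3°, H = 38.10°: sin φ sin δ = -0.0319, cos φ cos δ cos H = 0.4776, so cos θ_z = 0.4457.
Top-of-atmosphere irradiance = S₀ cos θ_z = 1367 × 0.4457 = 609.27 W/m².

609 W/m²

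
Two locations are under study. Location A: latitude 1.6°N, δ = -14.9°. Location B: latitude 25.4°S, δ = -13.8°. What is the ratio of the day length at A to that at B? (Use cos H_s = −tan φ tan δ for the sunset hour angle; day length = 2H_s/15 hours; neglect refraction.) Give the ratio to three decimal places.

0.926

A: H_s = arccos(−tan 1.6° · tan -14.9°) = 89.57°, so 2H_s/15 = 11.9427 h.
B: H_s = arccos(−tan -25.4° · tan -13.8°) = 96.70°, so 2H_s/15 = 12.8933 h.
Ratio A/B = 11.9427 / 12.8933 = 0.9263.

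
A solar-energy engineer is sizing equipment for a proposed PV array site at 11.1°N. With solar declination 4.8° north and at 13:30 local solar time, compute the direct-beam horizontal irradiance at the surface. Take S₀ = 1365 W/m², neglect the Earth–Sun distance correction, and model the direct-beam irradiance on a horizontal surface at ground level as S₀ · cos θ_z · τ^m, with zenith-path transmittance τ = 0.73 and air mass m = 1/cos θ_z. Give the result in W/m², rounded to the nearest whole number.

Hour angle H = 15° × (13.5 − 12) = 22.50°.
With φ = 11.1°, δ = 4.8°, H = 22.50°: sin φ sin δ = 0.0161, cos φ cos δ cos H = 0.9034, so cos θ_z = 0.9195.
Air mass m = 1/cos θ_z = 1/0.9195 = 1.088; τ^m = 0.73^1.088 = 0.7101.
Surface direct beam = 1365 × 0.9195 × 0.7101 = 891.26 W/m².

891 W/m²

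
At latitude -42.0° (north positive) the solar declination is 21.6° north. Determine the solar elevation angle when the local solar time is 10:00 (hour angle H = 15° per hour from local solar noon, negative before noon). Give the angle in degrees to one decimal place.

Hour angle H = 15° × (10 − 12) = -30.00°.
With φ = -42.0°, δ = 21.6°, H = -30.00°: sin φ sin δ = -0.2463, cos φ cos δ cos H = 0.5984, so cos θ_z = 0.3521.
θ_z = arccos(0.3521) = 69.38°, so the elevation is 90° − 69.38° = 20.62°.

20.6°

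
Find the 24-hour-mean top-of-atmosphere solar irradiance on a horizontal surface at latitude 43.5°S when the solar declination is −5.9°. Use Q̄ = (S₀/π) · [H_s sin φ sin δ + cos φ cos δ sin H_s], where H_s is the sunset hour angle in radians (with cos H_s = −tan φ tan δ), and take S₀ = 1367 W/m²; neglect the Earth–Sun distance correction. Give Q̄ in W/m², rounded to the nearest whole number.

cos H_s = −tan(-43.5°) · tan(-5.9°) = -0.0981, so H_s = arccos(-0.0981) = 95.63°. In radians, H_s = 1.6691.
H_s sin φ sin δ = 1.6691 × -0.6884 × -0.1028 = 0.1181.
cos φ cos δ sin H_s = 0.7254 × 0.9947 × 0.9952 = 0.7181.
Q̄ = (1367/π) × (0.1181 + 0.7181) = 435.13 × 0.8362 = 363.86 W/m².

364 W/m²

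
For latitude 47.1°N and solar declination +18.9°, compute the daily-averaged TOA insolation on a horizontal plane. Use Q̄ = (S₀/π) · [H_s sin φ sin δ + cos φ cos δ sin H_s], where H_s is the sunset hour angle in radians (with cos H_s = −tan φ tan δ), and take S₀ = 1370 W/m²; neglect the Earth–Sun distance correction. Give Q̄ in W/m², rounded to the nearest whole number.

−tan φ tan δ = −(1.0761)(0.3424) = -0.3685; H_s = arccos(-0.3685) = 111.62°. In radians, H_s = 1.9481.
H_s sin φ sin δ = 1.9481 × 0.7325 × 0.3239 = 0.4622.
cos φ cos δ sin H_s = 0.6807 × 0.9461 × 0.9297 = 0.5987.
Q̄ = (1370/π) × (0.4622 + 0.5987) = 436.08 × 1.0609 = 462.64 W/m².

463 W/m²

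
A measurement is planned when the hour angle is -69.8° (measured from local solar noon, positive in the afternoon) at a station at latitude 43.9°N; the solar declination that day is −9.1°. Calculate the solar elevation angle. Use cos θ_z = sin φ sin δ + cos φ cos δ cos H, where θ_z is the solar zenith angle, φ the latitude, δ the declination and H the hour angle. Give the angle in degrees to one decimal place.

7.8°

With φ = 43.9°, δ = -9.1°, H = -69.80°: sin φ sin δ = -0.1097, cos φ cos δ cos H = 0.2457, so cos θ_z = 0.1360.
θ_z = arccos(0.1360) = 82.18°, so the elevation is 90° − 82.18° = 7.82°.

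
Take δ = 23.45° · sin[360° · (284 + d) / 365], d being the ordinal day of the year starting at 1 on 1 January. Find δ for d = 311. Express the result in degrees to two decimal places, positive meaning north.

360 × (284 + 311) / 365 = 586.849°; sin(586.849°) = -0.7296.
δ = 23.45 × -0.7296 = -17.109° ≈ -17.11°.

-17.11°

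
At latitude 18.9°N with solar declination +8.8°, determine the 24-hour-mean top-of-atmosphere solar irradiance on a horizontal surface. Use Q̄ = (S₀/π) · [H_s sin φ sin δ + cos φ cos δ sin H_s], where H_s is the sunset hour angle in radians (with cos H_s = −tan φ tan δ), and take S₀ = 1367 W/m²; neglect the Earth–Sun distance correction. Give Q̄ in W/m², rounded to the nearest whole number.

441 W/m²

−tan φ tan δ = −(0.3424)(0.1548) = -0.0530; H_s = arccos(-0.0530) = 93.04°. In radians, H_s = 1.6239.
H_s sin φ sin δ = 1.6239 × 0.3239 × 0.1530 = 0.0805.
cos φ cos δ sin H_s = 0.9461 × 0.9882 × 0.9986 = 0.9336.
Q̄ = (1367/π) × (0.0805 + 0.9336) = 435.13 × 1.0141 = 441.27 W/m².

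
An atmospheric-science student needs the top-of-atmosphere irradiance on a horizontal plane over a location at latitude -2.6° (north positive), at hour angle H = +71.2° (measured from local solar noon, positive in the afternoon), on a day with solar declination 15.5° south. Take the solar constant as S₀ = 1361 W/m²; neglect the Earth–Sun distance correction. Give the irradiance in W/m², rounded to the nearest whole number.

439 W/m²

cos θ_z = sin(-2.6°) sin(-15.5°) + cos(-2.6°) cos(-15.5°) cos(71.20°) = 0.0121 + 0.3102 = 0.3223.
Top-of-atmosphere irradiance = S₀ cos θ_z = 1361 × 0.3223 = 438.65 W/m².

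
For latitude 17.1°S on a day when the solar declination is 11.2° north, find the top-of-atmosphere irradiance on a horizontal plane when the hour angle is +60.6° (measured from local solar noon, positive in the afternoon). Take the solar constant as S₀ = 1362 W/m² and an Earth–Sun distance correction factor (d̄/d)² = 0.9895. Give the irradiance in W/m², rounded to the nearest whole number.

543 W/m²

With φ = -17.1°, δ = 11.2°, H = 60.60°: sin φ sin δ = -0.0571, cos φ cos δ cos H = 0.4603, so cos θ_z = 0.4032.
Top-of-atmosphere irradiance = S₀ (d̄/d)² cos θ_z = 1362 × 0.9895 × 0.4032 = 543.39 W/m².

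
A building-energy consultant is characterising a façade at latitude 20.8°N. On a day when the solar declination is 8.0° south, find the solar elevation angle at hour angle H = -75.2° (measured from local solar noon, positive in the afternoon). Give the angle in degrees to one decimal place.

10.8°

With φ = 20.8°, δ = -8.0°, H = -75.20°: sin φ sin δ = -0.0494, cos φ cos δ cos H = 0.2365, so cos θ_z = 0.1871.
θ_z = arccos(0.1871) = 79.22°, so the elevation is 90° − 79.22° = 10.78°.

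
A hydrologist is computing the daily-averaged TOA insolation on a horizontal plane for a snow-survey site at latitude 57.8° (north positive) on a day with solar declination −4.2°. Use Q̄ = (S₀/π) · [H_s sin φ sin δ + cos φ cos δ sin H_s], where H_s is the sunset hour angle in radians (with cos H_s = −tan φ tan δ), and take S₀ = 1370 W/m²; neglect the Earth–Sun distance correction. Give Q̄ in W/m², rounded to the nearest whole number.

−tan φ tan δ = −(1.5880)(-0.0734) = 0.1166; H_s = arccos(0.1166) = 83.30°. In radians, H_s = 1.4539.
H_s sin φ sin δ = 1.4539 × 0.8462 × -0.0732 = -0.0901.
cos φ cos δ sin H_s = 0.5329 × 0.9973 × 0.9932 = 0.5278.
Q̄ = (1370/π) × (-0.0901 + 0.5278) = 436.08 × 0.4377 = 190.87 W/m².

191 W/m²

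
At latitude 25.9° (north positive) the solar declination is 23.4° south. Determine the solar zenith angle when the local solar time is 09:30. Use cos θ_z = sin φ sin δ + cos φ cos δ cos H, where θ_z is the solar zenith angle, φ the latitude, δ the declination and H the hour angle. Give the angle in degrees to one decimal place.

Hour angle H = 15° × (9.5 − 12) = -37.50°.
cos θ_z = sin φ sin δ + cos φ cos δ cos H = (0.4368)(-0.3971) + (0.8996)(0.9178)(0.7934) = 0.4816.
θ_z = arccos(0.4816) = 61.21°.

61.2°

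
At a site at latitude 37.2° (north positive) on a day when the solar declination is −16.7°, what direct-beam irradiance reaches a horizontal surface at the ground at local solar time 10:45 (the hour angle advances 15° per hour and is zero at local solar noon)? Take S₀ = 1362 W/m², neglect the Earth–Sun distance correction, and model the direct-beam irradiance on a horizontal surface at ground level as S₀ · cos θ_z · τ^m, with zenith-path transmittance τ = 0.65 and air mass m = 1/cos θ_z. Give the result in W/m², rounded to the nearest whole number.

341 W/m²

Hour angle H = 15° × (10.75 − 12) = -18.75°.
cos θ_z = sin φ sin δ + cos φ cos δ cos H = (0.6046)(-0.2874) + (0.7965)(0.9578)(0.9469) = 0.5486.
Air mass m = 1/cos θ_z = 1/0.5486 = 1.823; τ^m = 0.65^1.823 = 0.4560.
Surface direct beam = 1362 × 0.5486 × 0.4560 = 340.72 W/m².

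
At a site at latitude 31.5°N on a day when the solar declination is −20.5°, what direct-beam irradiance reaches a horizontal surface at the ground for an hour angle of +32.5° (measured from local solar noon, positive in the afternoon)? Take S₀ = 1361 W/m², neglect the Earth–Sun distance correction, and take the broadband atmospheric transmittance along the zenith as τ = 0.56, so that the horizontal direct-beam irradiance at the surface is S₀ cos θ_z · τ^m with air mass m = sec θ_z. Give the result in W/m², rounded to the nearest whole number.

cos θ_z = sin φ sin δ + cos φ cos δ cos H = (0.5225)(-0.3502) + (0.8526)(0.9367)(0.8434) = 0.4906.
Air mass m = 1/cos θ_z = 1/0.4906 = 2.038; τ^m = 0.56^2.038 = 0.3068.
Surface direct beam = 1361 × 0.4906 × 0.3068 = 204.85 W/m².

205 W/m²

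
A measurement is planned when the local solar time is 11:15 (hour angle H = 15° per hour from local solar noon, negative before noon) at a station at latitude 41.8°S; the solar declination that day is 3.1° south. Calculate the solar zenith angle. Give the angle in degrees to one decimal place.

Hour angle H = 15° × (11.25 − 12) = -11.25°.
With φ = -41.8°, δ = -3.1°, H = -11.25°: sin φ sin δ = 0.0360, cos φ cos δ cos H = 0.7301, so cos θ_z = 0.7661.
θ_z = arccos(0.7661) = 40.00°.

40.0°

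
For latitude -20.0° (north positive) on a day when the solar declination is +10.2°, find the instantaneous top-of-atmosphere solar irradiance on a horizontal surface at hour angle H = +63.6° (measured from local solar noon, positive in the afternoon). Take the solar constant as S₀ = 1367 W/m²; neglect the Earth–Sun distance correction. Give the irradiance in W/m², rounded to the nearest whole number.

479 W/m²

With φ = -20.0°, δ = 10.2°, H = 63.60°: sin φ sin δ = -0.0606, cos φ cos δ cos H = 0.4112, so cos θ_z = 0.3506.
Top-of-atmosphere irradiance = S₀ cos θ_z = 1367 × 0.3506 = 479.27 W/m².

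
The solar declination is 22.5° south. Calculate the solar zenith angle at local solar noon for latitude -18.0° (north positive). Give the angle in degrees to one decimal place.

At local solar noon the hour angle is zero, so the zenith angle is |φ − δ| = |-18.0° − (-22.5°)| = 4.5°.

4.5°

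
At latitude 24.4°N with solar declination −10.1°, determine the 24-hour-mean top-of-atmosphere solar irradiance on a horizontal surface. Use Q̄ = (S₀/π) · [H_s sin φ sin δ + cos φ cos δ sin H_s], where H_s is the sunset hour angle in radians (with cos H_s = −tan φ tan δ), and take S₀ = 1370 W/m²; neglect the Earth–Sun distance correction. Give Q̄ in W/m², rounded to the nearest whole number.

343 W/m²

−tan φ tan δ = −(0.4536)(-0.1781) = 0.0808; H_s = arccos(0.0808) = 85.37°. In radians, H_s = 1.4900.
H_s sin φ sin δ = 1.4900 × 0.4131 × -0.1754 = -0.1080.
cos φ cos δ sin H_s = 0.9107 × 0.9845 × 0.9967 = 0.8936.
Q̄ = (1370/π) × (-0.1080 + 0.8936) = 436.08 × 0.7856 = 342.58 W/m².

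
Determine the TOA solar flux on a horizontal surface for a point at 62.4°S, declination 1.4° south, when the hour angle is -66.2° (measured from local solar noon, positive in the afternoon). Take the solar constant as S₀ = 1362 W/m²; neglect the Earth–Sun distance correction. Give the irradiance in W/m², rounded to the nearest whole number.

With φ = -62.4°, δ = -1.4°, H = -66.20°: sin φ sin δ = 0.0217, cos φ cos δ cos H = 0.1869, so cos θ_z = 0.2086.
Top-of-atmosphere irradiance = S₀ cos θ_z = 1362 × 0.2086 = 284.11 W/m².

284 W/m²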